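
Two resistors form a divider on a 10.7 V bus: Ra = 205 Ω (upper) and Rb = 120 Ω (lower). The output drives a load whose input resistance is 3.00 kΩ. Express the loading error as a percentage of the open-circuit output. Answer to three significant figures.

2.46 %

The divider's output (Thévenin) resistance is Ra‖Rb = 75.69 Ω.
Fractional drop under load = R_th/(R_th + R_L) = 75.69 / (75.69 + 3000) = 0.02461.
So the output falls by 2.46 %.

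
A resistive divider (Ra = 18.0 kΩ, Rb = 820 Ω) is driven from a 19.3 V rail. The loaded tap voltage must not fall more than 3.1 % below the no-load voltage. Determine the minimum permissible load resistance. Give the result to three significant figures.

R_L(min) ≈ 24.5 kΩ

Output resistance R_th = Ra‖Rb = (18000 × 820)/18820 = 784.3 Ω.
The fractional drop is R_th/(R_th + R_L); requiring this ≤ 0.0310 gives R_L ≥ R_th(1/0.0310 − 1) = 784.3 × 31.26 = 24.5 kΩ.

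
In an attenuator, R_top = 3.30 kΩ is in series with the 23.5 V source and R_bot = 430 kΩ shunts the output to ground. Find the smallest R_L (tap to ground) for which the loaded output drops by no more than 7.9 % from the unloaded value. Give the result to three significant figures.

R_L(min) ≈ 38.2 kΩ

Output resistance R_th = R_top‖R_bot = (3.30 × 430)/433.3 = 3.275 kΩ.
The fractional drop is R_th/(R_th + R_L); requiring this ≤ 0.0790 gives R_L ≥ R_th(1/0.0790 − 1) = 3.275 × 11.66 = 38.2 kΩ.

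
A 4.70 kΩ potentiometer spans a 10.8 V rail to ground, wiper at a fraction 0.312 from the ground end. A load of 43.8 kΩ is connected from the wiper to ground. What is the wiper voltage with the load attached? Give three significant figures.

V ≈ 3.29 V

The wiper splits the pot into (1−α)R = 3.234 kΩ above and αR = 1.466 kΩ below.
Lower section ‖ load = 1.419 kΩ.
V_wiper = 10.8 × 1.419/(3.234 + 1.419) = 3.29 V.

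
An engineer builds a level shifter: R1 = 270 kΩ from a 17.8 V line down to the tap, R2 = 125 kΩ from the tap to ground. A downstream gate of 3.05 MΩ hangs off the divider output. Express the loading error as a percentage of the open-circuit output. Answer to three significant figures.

2.73 %

The divider's output (Thévenin) resistance is R1‖R2 = 85.44 kΩ.
Fractional drop under load = R_th/(R_th + R_L) = 85.44 / (85.44 + 3050) = 0.02725.
So the output falls by 2.73 %.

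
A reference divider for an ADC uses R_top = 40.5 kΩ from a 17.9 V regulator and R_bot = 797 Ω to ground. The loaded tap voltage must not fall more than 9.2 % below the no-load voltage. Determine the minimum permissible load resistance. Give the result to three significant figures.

R_L(min) ≈ 7.71 kΩ

Output resistance R_th = R_top‖R_bot = (40500 × 797)/41300 = 781.6 Ω.
The fractional drop is R_th/(R_th + R_L); requiring this ≤ 0.0920 gives R_L ≥ R_th(1/0.0920 − 1) = 781.6 × 9.870 = 7.71 kΩ.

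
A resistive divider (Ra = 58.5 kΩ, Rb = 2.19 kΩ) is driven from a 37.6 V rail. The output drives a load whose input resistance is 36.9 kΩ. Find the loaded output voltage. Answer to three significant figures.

V_out ≈ 1.28 V

The load sits in parallel with Rb: Rb‖R_L = (2.19 × 36.9) / (2.19 + 36.9) = 2.067 kΩ.
V_out = 37.6 × 2.067 / (58.5 + 2.067) = 37.6 × 2.067/60.57 = 1.28 V.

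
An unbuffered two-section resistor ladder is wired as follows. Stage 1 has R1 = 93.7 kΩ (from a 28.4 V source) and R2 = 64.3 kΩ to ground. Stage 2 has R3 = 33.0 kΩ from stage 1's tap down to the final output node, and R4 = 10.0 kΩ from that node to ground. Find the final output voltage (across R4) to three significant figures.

V_out ≈ 1.42 V

Stage 2 presents R3+R4 = 43.00 kΩ as a load on stage 1's tap.
Stage 1's lower leg becomes R2‖(R3+R4) = 25.77 kΩ, so V_mid = 28.4 × 25.77/119.5 = 6.126 V.
Stage 2 is itself unloaded: V_out = V_mid × R4/(R3+R4) = 6.126 × 10.0/43.00 = 1.42 V.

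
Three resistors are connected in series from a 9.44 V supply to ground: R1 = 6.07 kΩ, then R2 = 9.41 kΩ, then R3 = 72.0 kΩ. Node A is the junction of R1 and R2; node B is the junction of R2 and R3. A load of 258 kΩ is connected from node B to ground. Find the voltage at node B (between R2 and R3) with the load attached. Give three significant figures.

At node B, R3 is in parallel with the load: R3‖R_L = 56.29 kΩ.
Below node A the resistance is R2 + (R3‖R_L) = 65.70 kΩ, so V_A = 9.44 × 65.70/71.77 = 8.642 V.
Then V_B = V_A × (R3‖R_L)/(R2 + R3‖R_L) = 8.642 × 56.29/65.70 = 7.40 V.

V ≈ 7.40 V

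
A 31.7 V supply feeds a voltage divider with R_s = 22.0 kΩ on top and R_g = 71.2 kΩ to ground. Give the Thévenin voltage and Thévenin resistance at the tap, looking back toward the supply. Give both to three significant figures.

V_th is the open-circuit tap voltage: 31.7 × 71.2/(22.0 + 71.2) = 24.2 V.
With the supply zeroed, R_s and R_g appear in parallel from the tap: R_th = R_s‖R_g = (22.0 × 71.2)/93.20 = 16.8 kΩ.

V_th = 24.2 V, R_th = 16.8 kΩ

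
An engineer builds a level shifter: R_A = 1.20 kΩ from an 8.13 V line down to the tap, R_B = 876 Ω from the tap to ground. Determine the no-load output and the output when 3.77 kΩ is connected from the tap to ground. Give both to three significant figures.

Unloaded: 3.43 V; loaded: 3.02 V

Open-circuit: V = 8.13 × 876/(1200 + 876) = 3.43 V.
With the load, R_B becomes R_B‖R_L = 710.8 Ω, so V = 8.13 × 710.8/1911 = 3.02 V.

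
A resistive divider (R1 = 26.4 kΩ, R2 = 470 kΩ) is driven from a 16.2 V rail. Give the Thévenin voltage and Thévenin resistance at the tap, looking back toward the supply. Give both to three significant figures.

V_th is the open-circuit tap voltage: 16.2 × 470/(26.4 + 470) = 15.3 V.
With the supply zeroed, R1 and R2 appear in parallel from the tap: R_th = R1‖R2 = (26.4 × 470)/496.4 = 25.0 kΩ.

V_th = 15.3 V, R_th = 25.0 kΩ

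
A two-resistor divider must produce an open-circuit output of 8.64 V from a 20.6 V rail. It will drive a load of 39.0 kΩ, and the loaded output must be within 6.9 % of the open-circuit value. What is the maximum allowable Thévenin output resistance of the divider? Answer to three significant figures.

R_th ≤ 2.89 kΩ

Loading drop = R_th/(R_th + R_L) ≤ 0.0690, so R_th ≤ R_L · ε/(1−ε) = 39.0 kΩ × 0.0690/0.9310 = 2.89 kΩ.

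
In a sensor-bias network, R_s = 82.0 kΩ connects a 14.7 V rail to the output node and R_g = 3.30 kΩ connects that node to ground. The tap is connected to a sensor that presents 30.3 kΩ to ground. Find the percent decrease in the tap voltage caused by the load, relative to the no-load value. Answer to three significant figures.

Unloaded V = 14.7 × 3.30/85.30 = 0.56870 V.
Loaded: R_g‖R_L = 2.976 kΩ, giving V = 14.7 × 2.976/84.98 = 0.51480 V.
Drop = (0.56870 − 0.51480) / 0.56870 = 9.48 %.

9.48 %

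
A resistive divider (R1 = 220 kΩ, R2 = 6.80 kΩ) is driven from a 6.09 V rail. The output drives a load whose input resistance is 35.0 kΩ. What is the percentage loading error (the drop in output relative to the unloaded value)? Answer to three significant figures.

15.9 %

The divider's output (Thévenin) resistance is R1‖R2 = 6.596 kΩ.
Fractional drop under load = R_th/(R_th + R_L) = 6.596 / (6.596 + 35.0) = 0.1586.
So the output falls by 15.9 %.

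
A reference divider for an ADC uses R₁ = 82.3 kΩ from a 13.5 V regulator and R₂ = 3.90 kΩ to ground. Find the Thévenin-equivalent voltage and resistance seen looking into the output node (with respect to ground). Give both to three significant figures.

V_th = 0.611 V, R_th = 3.72 kΩ

V_th is the open-circuit tap voltage: 13.5 × 3.90/(82.3 + 3.90) = 0.611 V.
With the supply zeroed, R₁ and R₂ appear in parallel from the tap: R_th = R₁‖R₂ = (82.3 × 3.90)/86.20 = 3.72 kΩ.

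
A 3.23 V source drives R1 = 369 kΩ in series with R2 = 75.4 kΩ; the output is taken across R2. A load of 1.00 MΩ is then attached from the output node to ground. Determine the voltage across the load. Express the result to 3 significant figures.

The load sits in parallel with R2: R2‖R_L = (75.4 × 1000) / (75.4 + 1000) = 70.11 kΩ.
V_out = 3.23 × 70.11 / (369 + 70.11) = 3.23 × 70.11/439.1 = 0.516 V.
(Unloaded it would have been 0.548 V.)

V_out ≈ 0.516 V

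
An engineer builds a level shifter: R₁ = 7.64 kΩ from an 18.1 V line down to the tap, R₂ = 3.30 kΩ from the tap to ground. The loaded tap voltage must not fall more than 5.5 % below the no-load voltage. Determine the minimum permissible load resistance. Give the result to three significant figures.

Output resistance R_th = R₁‖R₂ = (7.64 × 3.30)/10.94 = 2.305 kΩ.
The fractional drop is R_th/(R_th + R_L); requiring this ≤ 0.0550 gives R_L ≥ R_th(1/0.0550 − 1) = 2.305 × 17.18 = 39.6 kΩ.

R_L(min) ≈ 39.6 kΩ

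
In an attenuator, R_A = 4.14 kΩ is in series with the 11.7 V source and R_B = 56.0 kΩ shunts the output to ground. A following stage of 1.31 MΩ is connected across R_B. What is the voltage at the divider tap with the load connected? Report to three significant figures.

The load sits in parallel with R_B: R_B‖R_L = (56.0 × 1310) / (56.0 + 1310) = 53.70 kΩ.
V_out = 11.7 × 53.70 / (4.14 + 53.70) = 11.7 × 53.70/57.84 = 10.9 V.
(Unloaded it would have been 10.9 V.)

V_out ≈ 10.9 V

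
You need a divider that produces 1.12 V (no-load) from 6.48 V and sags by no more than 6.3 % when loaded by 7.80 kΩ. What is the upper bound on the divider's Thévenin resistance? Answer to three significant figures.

Loading drop = R_th/(R_th + R_L) ≤ 0.0630, so R_th ≤ R_L · ε/(1−ε) = 7.80 kΩ × 0.0630/0.9370 = 524 Ω.

R_th ≤ 524 Ω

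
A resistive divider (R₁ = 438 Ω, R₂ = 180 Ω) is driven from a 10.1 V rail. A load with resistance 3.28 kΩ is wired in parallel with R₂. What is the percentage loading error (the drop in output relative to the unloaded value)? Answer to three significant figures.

3.74 %

The divider's output (Thévenin) resistance is R₁‖R₂ = 127.6 Ω.
Fractional drop under load = R_th/(R_th + R_L) = 127.6 / (127.6 + 3280) = 0.03744.
So the output falls by 3.74 %.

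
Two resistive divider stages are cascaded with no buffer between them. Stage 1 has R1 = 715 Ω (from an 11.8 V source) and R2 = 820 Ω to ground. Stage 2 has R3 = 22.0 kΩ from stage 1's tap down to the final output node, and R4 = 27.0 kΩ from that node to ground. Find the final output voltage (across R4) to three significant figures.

V_out ≈ 3.45 V

Stage 2 presents R3+R4 = 49000 Ω as a load on stage 1's tap.
Stage 1's lower leg becomes R2‖(R3+R4) = 806.5 Ω, so V_mid = 11.8 × 806.5/1522 = 6.255 V.
Stage 2 is itself unloaded: V_out = V_mid × R4/(R3+R4) = 6.255 × 27000/49000 = 3.45 V.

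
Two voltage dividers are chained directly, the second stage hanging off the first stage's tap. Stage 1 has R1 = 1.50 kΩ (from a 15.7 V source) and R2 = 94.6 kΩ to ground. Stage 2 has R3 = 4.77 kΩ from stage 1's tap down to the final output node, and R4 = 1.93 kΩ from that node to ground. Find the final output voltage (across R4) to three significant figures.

V_out ≈ 3.65 V

Stage 2 presents R3+R4 = 6.700 kΩ as a load on stage 1's tap.
Stage 1's lower leg becomes R2‖(R3+R4) = 6.257 kΩ, so V_mid = 15.7 × 6.257/7.757 = 12.66 V.
Stage 2 is itself unloaded: V_out = V_mid × R4/(R3+R4) = 12.66 × 1.93/6.700 = 3.65 V.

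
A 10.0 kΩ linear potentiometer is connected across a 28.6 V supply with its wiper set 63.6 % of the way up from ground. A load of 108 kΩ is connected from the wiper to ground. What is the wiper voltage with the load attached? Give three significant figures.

V ≈ 17.8 V

The wiper splits the pot into (1−α)R = 3.640 kΩ above and αR = 6.360 kΩ below.
Lower section ‖ load = 6.006 kΩ.
V_wiper = 28.6 × 6.006/(3.640 + 6.006) = 17.8 V.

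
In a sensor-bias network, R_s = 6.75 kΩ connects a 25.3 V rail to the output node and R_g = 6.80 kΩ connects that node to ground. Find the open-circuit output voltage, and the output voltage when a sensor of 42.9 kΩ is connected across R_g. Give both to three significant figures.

Unloaded: 12.7 V; loaded: 11.8 V

Open-circuit: V = 25.3 × 6.80/(6.75 + 6.80) = 12.7 V.
With the load, R_g becomes R_g‖R_L = 5.870 kΩ, so V = 25.3 × 5.870/12.62 = 11.8 V.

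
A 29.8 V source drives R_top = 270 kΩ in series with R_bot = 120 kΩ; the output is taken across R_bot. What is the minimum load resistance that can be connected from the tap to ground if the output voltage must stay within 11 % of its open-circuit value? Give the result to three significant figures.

Output resistance R_th = R_top‖R_bot = (270 × 120)/390.0 = 83.08 kΩ.
The fractional drop is R_th/(R_th + R_L); requiring this ≤ 0.110 gives R_L ≥ R_th(1/0.110 − 1) = 83.08 × 8.091 = 672 kΩ.

R_L(min) ≈ 672 kΩ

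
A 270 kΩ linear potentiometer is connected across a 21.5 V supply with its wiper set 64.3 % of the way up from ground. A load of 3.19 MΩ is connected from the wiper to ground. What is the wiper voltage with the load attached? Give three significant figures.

V ≈ 13.6 V

The wiper splits the pot into (1−α)R = 96.39 kΩ above and αR = 173.6 kΩ below.
Lower section ‖ load = 164.6 kΩ.
V_wiper = 21.5 × 164.6/(96.39 + 164.6) = 13.6 V.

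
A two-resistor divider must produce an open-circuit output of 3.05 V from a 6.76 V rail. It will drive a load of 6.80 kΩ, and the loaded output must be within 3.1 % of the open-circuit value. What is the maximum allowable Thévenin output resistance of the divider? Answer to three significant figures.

R_th ≤ 218 Ω

Loading drop = R_th/(R_th + R_L) ≤ 0.0310, so R_th ≤ R_L · ε/(1−ε) = 6.80 kΩ × 0.0310/0.9690 = 218 Ω.
(Any R1, R2 with R2/(R1+R2) = 0.451 and R1‖R2 ≤ 218 Ω will meet the spec.)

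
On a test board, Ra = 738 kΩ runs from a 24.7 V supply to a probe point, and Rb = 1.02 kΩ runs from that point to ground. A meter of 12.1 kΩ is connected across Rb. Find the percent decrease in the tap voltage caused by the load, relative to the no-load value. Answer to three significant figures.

7.76 %

The divider's output (Thévenin) resistance is Ra‖Rb = 1.019 kΩ.
Fractional drop under load = R_th/(R_th + R_L) = 1.019 / (1.019 + 12.1) = 0.07764.
So the output falls by 7.76 %.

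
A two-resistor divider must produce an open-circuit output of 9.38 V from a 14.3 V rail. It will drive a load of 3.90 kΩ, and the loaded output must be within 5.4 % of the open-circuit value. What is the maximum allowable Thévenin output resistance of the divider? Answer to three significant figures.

R_th ≤ 223 Ω

Loading drop = R_th/(R_th + R_L) ≤ 0.0540, so R_th ≤ R_L · ε/(1−ε) = 3.90 kΩ × 0.0540/0.9460 = 223 Ω.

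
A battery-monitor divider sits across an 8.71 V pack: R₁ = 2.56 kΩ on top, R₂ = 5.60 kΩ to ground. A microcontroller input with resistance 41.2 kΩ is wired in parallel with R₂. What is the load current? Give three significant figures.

R₂‖R_L = 4.930 kΩ; V_out = 8.71 × 4.930/7.490 = 5.733 V.
I_L = V_out / R_L = 5.733 / 41.2 kΩ = 0.139 mA.

I_L ≈ 0.139 mA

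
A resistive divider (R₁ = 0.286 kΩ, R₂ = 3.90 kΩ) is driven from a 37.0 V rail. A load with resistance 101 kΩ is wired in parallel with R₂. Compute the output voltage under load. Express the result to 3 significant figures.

The load sits in parallel with R₂: R₂‖R_L = (3900 × 101000) / (3900 + 101000) = 3755 Ω.
V_out = 37.0 × 3755 / (286 + 3755) = 37.0 × 3755/4041 = 34.4 V.

V_out ≈ 34.4 V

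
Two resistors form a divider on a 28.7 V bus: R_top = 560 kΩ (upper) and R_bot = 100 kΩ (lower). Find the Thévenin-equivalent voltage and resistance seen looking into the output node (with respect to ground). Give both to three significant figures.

V_th = 4.35 V, R_th = 84.8 kΩ

V_th is the open-circuit tap voltage: 28.7 × 100/(560 + 100) = 4.35 V.
With the supply zeroed, R_top and R_bot appear in parallel from the tap: R_th = R_top‖R_bot = (560 × 100)/660.0 = 84.8 kΩ.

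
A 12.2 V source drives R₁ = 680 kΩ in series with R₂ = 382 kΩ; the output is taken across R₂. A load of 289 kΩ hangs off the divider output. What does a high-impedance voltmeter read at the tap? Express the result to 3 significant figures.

V_out ≈ 2.38 V

The load sits in parallel with R₂: R₂‖R_L = (382 × 289) / (382 + 289) = 164.5 kΩ.
V_out = 12.2 × 164.5 / (680 + 164.5) = 12.2 × 164.5/844.5 = 2.38 V.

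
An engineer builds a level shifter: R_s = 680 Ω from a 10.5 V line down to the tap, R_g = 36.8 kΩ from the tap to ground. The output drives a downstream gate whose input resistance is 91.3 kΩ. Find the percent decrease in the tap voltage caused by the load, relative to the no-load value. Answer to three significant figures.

The divider's output (Thévenin) resistance is R_s‖R_g = 667.7 Ω.
Fractional drop under load = R_th/(R_th + R_L) = 667.7 / (667.7 + 91300) = 0.007260.
So the output falls by 0.726 %.

0.726 %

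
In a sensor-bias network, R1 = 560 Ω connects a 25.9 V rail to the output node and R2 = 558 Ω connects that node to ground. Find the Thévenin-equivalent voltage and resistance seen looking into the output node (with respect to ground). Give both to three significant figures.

V_th is the open-circuit tap voltage: 25.9 × 558/(560 + 558) = 12.9 V.
With the supply zeroed, R1 and R2 appear in parallel from the tap: R_th = R1‖R2 = (560 × 558)/1118 = 279 Ω.

V_th = 12.9 V, R_th = 279 Ω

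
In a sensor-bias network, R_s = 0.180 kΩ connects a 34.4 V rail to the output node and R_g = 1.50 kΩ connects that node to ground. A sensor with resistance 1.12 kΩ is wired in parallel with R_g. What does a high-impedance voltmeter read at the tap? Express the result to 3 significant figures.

The load sits in parallel with R_g: R_g‖R_L = (1500 × 1120) / (1500 + 1120) = 641.2 Ω.
V_out = 34.4 × 641.2 / (180 + 641.2) = 34.4 × 641.2/821.2 = 26.9 V.

V_out ≈ 26.9 V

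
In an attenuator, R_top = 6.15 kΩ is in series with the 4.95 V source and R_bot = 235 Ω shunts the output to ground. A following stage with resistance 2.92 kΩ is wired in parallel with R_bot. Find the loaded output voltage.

V_out ≈ 0.169 V

The load sits in parallel with R_bot: R_bot‖R_L = (235 × 2920) / (235 + 2920) = 217.5 Ω.
V_out = 4.95 × 217.5 / (6150 + 217.5) = 4.95 × 217.5/6367 = 0.169 V.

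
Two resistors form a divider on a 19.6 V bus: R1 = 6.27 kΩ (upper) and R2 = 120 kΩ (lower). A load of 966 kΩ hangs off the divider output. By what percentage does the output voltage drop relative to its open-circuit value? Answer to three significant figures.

0.613 %

The divider's output (Thévenin) resistance is R1‖R2 = 5.959 kΩ.
Fractional drop under load = R_th/(R_th + R_L) = 5.959 / (5.959 + 966) = 0.006131.
So the output falls by 0.613 %.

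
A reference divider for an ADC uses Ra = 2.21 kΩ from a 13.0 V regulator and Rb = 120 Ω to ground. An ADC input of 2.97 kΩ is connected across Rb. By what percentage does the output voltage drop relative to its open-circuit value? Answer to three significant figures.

3.69 %

The divider's output (Thévenin) resistance is Ra‖Rb = 113.8 Ω.
Fractional drop under load = R_th/(R_th + R_L) = 113.8 / (113.8 + 2970) = 0.03691.
So the output falls by 3.69 %.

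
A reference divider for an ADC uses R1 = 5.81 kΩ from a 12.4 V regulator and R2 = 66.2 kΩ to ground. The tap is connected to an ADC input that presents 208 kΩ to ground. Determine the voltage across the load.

The load sits in parallel with R2: R2‖R_L = (66.2 × 208) / (66.2 + 208) = 50.22 kΩ.
V_out = 12.4 × 50.22 / (5.81 + 50.22) = 12.4 × 50.22/56.03 = 11.1 V.

V_out ≈ 11.1 V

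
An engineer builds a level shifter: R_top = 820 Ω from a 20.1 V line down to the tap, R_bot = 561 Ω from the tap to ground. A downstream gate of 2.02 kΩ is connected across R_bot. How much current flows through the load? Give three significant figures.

R_bot‖R_L = 439.1 Ω; V_out = 20.1 × 439.1/1259 = 7.009 V.
I_L = V_out / R_L = 7.009 / 2.02 kΩ = 3.47 mA.

I_L ≈ 3.47 mA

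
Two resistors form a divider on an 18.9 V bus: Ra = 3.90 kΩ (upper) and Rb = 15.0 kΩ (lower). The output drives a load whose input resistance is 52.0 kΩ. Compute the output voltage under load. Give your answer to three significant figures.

The load sits in parallel with Rb: Rb‖R_L = (15.0 × 52.0) / (15.0 + 52.0) = 11.64 kΩ.
V_out = 18.9 × 11.64 / (3.90 + 11.64) = 18.9 × 11.64/15.54 = 14.2 V.
(Unloaded it would have been 15.0 V.)

V_out ≈ 14.2 V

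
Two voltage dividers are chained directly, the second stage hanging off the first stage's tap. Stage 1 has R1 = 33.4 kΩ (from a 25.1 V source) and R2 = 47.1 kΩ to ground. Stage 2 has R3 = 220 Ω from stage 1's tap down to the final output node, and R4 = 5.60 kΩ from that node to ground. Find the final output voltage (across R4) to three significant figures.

V_out ≈ 3.24 V

Stage 2 presents R3+R4 = 5820 Ω as a load on stage 1's tap.
Stage 1's lower leg becomes R2‖(R3+R4) = 5180 Ω, so V_mid = 25.1 × 5180/38580 = 3.370 V.
Stage 2 is itself unloaded: V_out = V_mid × R4/(R3+R4) = 3.370 × 5600/5820 = 3.24 V.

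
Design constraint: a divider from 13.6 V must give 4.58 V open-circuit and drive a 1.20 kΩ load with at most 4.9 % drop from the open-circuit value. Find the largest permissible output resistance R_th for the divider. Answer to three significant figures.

Loading drop = R_th/(R_th + R_L) ≤ 0.0490, so R_th ≤ R_L · ε/(1−ε) = 1.20 kΩ × 0.0490/0.9510 = 61.8 Ω.
(Any R1, R2 with R2/(R1+R2) = 0.337 and R1‖R2 ≤ 61.8 Ω will meet the spec.)

R_th ≤ 61.8 Ω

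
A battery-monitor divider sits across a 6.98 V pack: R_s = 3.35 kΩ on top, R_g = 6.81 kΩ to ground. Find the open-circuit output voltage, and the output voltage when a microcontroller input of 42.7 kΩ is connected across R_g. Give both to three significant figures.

Unloaded: 4.68 V; loaded: 4.44 V

Open-circuit: V = 6.98 × 6.81/(3.35 + 6.81) = 4.68 V.
With the load, R_g becomes R_g‖R_L = 5.873 kΩ, so V = 6.98 × 5.873/9.223 = 4.44 V.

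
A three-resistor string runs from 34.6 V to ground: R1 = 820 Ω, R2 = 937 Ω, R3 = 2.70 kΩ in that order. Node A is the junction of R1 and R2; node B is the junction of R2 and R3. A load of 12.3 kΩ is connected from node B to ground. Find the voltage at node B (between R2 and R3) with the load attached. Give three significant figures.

At node B, R3 is in parallel with the load: R3‖R_L = 2214 Ω.
Below node A the resistance is R2 + (R3‖R_L) = 3151 Ω, so V_A = 34.6 × 3151/3971 = 27.46 V.
Then V_B = V_A × (R3‖R_L)/(R2 + R3‖R_L) = 27.46 × 2214/3151 = 19.3 V.

V ≈ 19.3 V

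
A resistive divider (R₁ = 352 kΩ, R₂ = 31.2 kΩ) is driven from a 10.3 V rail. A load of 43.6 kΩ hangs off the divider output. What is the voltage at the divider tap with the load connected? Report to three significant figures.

The load sits in parallel with R₂: R₂‖R_L = (31.2 × 43.6) / (31.2 + 43.6) = 18.19 kΩ.
V_out = 10.3 × 18.19 / (352 + 18.19) = 10.3 × 18.19/370.2 = 0.506 V.

V_out ≈ 0.506 V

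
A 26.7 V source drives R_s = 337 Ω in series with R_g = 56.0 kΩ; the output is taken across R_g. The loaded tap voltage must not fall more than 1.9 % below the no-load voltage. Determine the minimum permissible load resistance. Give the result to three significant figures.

R_L(min) ≈ 17.3 kΩ

Output resistance R_th = R_s‖R_g = (337 × 56000)/56340 = 335.0 Ω.
The fractional drop is R_th/(R_th + R_L); requiring this ≤ 0.0190 gives R_L ≥ R_th(1/0.0190 − 1) = 335.0 × 51.63 = 17.3 kΩ.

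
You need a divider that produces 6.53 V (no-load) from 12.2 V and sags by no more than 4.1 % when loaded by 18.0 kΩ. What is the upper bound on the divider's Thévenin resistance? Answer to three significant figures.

R_th ≤ 770 Ω

Loading drop = R_th/(R_th + R_L) ≤ 0.0410, so R_th ≤ R_L · ε/(1−ε) = 18.0 kΩ × 0.0410/0.9590 = 770 Ω.
(Any R1, R2 with R2/(R1+R2) = 0.535 and R1‖R2 ≤ 770 Ω will meet the spec.)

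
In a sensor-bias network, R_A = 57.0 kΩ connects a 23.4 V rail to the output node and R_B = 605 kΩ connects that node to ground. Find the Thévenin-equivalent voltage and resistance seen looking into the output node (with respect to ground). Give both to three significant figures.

V_th is the open-circuit tap voltage: 23.4 × 605/(57.0 + 605) = 21.4 V.
With the supply zeroed, R_A and R_B appear in parallel from the tap: R_th = R_A‖R_B = (57.0 × 605)/662.0 = 52.1 kΩ.

V_th = 21.4 V, R_th = 52.1 kΩ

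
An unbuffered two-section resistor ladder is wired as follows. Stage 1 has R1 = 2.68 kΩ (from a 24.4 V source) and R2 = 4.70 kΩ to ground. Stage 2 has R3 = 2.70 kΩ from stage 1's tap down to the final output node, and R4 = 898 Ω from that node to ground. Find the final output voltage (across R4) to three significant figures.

Stage 2 presents R3+R4 = 3598 Ω as a load on stage 1's tap.
Stage 1's lower leg becomes R2‖(R3+R4) = 2038 Ω, so V_mid = 24.4 × 2038/4718 = 10.54 V.
Stage 2 is itself unloaded: V_out = V_mid × R4/(R3+R4) = 10.54 × 898/3598 = 2.63 V.

V_out ≈ 2.63 V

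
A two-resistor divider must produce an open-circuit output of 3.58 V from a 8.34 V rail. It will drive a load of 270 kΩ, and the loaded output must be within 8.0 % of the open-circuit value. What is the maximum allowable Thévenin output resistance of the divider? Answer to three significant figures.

R_th ≤ 23.5 kΩ

Loading drop = R_th/(R_th + R_L) ≤ 0.0800, so R_th ≤ R_L · ε/(1−ε) = 270 kΩ × 0.0800/0.9200 = 23.5 kΩ.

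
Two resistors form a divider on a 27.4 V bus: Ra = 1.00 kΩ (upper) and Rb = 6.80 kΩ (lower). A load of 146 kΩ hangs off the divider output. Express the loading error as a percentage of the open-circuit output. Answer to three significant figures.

0.594 %

The divider's output (Thévenin) resistance is Ra‖Rb = 0.8718 kΩ.
Fractional drop under load = R_th/(R_th + R_L) = 0.8718 / (0.8718 + 146) = 0.005936.
So the output falls by 0.594 %.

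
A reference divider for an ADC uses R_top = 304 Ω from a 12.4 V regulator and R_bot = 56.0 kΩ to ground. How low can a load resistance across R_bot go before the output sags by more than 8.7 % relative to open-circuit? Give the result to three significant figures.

R_L(min) ≈ 3.17 kΩ

Output resistance R_th = R_top‖R_bot = (304 × 56000)/56300 = 302.4 Ω.
The fractional drop is R_th/(R_th + R_L); requiring this ≤ 0.0870 gives R_L ≥ R_th(1/0.0870 − 1) = 302.4 × 10.49 = 3.17 kΩ.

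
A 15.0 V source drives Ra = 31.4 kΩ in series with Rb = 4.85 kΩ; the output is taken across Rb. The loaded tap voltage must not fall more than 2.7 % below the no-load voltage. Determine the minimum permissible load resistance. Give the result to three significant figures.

Output resistance R_th = Ra‖Rb = (31.4 × 4.85)/36.25 = 4.201 kΩ.
The fractional drop is R_th/(R_th + R_L); requiring this ≤ 0.0270 gives R_L ≥ R_th(1/0.0270 − 1) = 4.201 × 36.04 = 151 kΩ.

R_L(min) ≈ 151 kΩ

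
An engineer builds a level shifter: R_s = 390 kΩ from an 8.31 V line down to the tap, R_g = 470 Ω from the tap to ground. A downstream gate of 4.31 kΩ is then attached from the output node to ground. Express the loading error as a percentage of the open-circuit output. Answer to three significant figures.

Unloaded V = 8.31 × 470/390500 = 0.010003 V.
Loaded: R_g‖R_L = 423.8 Ω, giving V = 8.31 × 423.8/390400 = 0.0090201 V.
Drop = (0.010003 − 0.0090201) / 0.010003 = 9.82 %.

9.82 %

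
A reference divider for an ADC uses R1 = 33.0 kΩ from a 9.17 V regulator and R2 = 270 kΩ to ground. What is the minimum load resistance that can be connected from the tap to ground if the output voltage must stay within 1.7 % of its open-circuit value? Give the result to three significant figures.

Output resistance R_th = R1‖R2 = (33.0 × 270)/303.0 = 29.41 kΩ.
The fractional drop is R_th/(R_th + R_L); requiring this ≤ 0.0170 gives R_L ≥ R_th(1/0.0170 − 1) = 29.41 × 57.82 = 1.70 MΩ.

R_L(min) ≈ 1.70 MΩ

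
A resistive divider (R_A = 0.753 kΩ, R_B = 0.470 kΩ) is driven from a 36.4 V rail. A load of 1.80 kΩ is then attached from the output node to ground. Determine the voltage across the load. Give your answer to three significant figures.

The load sits in parallel with R_B: R_B‖R_L = (470 × 1800) / (470 + 1800) = 372.7 Ω.
V_out = 36.4 × 372.7 / (753 + 372.7) = 36.4 × 372.7/1126 = 12.1 V.

V_out ≈ 12.1 V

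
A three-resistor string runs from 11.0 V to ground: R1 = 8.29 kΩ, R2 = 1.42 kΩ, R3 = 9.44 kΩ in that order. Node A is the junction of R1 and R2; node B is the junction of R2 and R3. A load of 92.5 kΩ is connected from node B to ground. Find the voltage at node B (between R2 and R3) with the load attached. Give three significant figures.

At node B, R3 is in parallel with the load: R3‖R_L = 8.566 kΩ.
Below node A the resistance is R2 + (R3‖R_L) = 9.986 kΩ, so V_A = 11.0 × 9.986/18.28 = 6.010 V.
Then V_B = V_A × (R3‖R_L)/(R2 + R3‖R_L) = 6.010 × 8.566/9.986 = 5.16 V.

V ≈ 5.16 V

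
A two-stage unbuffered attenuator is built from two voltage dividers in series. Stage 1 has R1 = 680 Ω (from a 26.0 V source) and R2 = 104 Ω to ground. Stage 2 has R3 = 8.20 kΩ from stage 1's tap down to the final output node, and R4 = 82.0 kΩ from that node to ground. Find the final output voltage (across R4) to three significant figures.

V_out ≈ 3.13 V

Stage 2 presents R3+R4 = 90200 Ω as a load on stage 1's tap.
Stage 1's lower leg becomes R2‖(R3+R4) = 103.9 Ω, so V_mid = 26.0 × 103.9/783.9 = 3.446 V.
Stage 2 is itself unloaded: V_out = V_mid × R4/(R3+R4) = 3.446 × 82000/90200 = 3.13 V.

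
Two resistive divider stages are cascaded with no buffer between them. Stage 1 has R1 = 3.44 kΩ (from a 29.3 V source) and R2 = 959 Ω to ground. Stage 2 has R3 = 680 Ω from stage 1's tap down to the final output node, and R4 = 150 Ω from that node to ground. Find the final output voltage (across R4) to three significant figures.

Stage 2 presents R3+R4 = 830.0 Ω as a load on stage 1's tap.
Stage 1's lower leg becomes R2‖(R3+R4) = 444.9 Ω, so V_mid = 29.3 × 444.9/3885 = 3.356 V.
Stage 2 is itself unloaded: V_out = V_mid × R4/(R3+R4) = 3.356 × 150/830.0 = 0.606 V.

V_out ≈ 0.606 V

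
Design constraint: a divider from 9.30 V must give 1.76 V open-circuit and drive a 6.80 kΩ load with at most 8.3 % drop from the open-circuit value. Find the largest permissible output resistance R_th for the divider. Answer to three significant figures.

R_th ≤ 615 Ω

Loading drop = R_th/(R_th + R_L) ≤ 0.0830, so R_th ≤ R_L · ε/(1−ε) = 6.80 kΩ × 0.0830/0.9170 = 615 Ω.
(Any R1, R2 with R2/(R1+R2) = 0.189 and R1‖R2 ≤ 615 Ω will meet the spec.)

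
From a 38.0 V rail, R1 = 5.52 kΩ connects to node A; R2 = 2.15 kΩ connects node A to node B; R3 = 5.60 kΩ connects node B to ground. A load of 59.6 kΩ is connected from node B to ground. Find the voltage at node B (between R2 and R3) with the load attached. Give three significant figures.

At node B, R3 is in parallel with the load: R3‖R_L = 5.119 kΩ.
Below node A the resistance is R2 + (R3‖R_L) = 7.269 kΩ, so V_A = 38.0 × 7.269/12.79 = 21.60 V.
Then V_B = V_A × (R3‖R_L)/(R2 + R3‖R_L) = 21.60 × 5.119/7.269 = 15.2 V.

V ≈ 15.2 V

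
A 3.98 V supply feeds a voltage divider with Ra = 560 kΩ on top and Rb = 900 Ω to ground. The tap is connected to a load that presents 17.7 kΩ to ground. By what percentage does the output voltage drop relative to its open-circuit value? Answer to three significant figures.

4.83 %

The divider's output (Thévenin) resistance is Ra‖Rb = 898.6 Ω.
Fractional drop under load = R_th/(R_th + R_L) = 898.6 / (898.6 + 17700) = 0.04831.
So the output falls by 4.83 %.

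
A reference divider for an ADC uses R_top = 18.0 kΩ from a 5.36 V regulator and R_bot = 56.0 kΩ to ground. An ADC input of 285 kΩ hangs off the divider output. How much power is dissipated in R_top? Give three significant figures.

Total resistance from the source is R_top + (R_bot‖R_L) = 64.80 kΩ, so I = 5.36/64.80 kΩ = 0.08271 mA.
P = I²·R_top = (0.08271 mA)² × 18.0 kΩ = 0.123 mW.

P ≈ 0.123 mW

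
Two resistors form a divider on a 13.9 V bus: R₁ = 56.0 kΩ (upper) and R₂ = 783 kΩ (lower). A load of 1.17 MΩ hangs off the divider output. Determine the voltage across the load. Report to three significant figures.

The load sits in parallel with R₂: R₂‖R_L = (783 × 1170) / (783 + 1170) = 469.1 kΩ.
V_out = 13.9 × 469.1 / (56.0 + 469.1) = 13.9 × 469.1/525.1 = 12.4 V.

V_out ≈ 12.4 V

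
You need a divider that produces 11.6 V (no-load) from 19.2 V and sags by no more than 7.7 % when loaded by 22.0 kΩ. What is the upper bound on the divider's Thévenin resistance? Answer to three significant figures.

R_th ≤ 1.84 kΩ

Loading drop = R_th/(R_th + R_L) ≤ 0.0770, so R_th ≤ R_L · ε/(1−ε) = 22.0 kΩ × 0.0770/0.9230 = 1.84 kΩ.
(Any R1, R2 with R2/(R1+R2) = 0.604 and R1‖R2 ≤ 1.84 kΩ will meet the spec.)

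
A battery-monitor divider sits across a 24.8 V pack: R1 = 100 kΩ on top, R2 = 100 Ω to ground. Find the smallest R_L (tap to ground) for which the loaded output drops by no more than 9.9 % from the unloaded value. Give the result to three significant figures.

Output resistance R_th = R1‖R2 = (100000 × 100)/100100 = 99.90 Ω.
The fractional drop is R_th/(R_th + R_L); requiring this ≤ 0.0990 gives R_L ≥ R_th(1/0.0990 − 1) = 99.90 × 9.101 = 909 Ω.

R_L(min) ≈ 909 Ω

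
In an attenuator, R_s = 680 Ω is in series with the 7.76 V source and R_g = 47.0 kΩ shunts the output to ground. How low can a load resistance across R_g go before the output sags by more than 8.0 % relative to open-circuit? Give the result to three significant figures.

R_L(min) ≈ 7.71 kΩ

Output resistance R_th = R_s‖R_g = (680 × 47000)/47680 = 670.3 Ω.
The fractional drop is R_th/(R_th + R_L); requiring this ≤ 0.0800 gives R_L ≥ R_th(1/0.0800 − 1) = 670.3 × 11.50 = 7.71 kΩ.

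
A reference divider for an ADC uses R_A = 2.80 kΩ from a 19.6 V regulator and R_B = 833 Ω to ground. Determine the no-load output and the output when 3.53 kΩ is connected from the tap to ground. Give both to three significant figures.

Open-circuit: V = 19.6 × 833/(2800 + 833) = 4.49 V.
With the load, R_B becomes R_B‖R_L = 674.0 Ω, so V = 19.6 × 674.0/3474 = 3.80 V.

Unloaded: 4.49 V; loaded: 3.80 V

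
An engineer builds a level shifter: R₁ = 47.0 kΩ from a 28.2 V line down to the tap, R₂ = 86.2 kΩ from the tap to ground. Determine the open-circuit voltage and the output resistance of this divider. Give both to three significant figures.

V_th is the open-circuit tap voltage: 28.2 × 86.2/(47.0 + 86.2) = 18.2 V.
With the supply zeroed, R₁ and R₂ appear in parallel from the tap: R_th = R₁‖R₂ = (47.0 × 86.2)/133.2 = 30.4 kΩ.

V_th = 18.2 V, R_th = 30.4 kΩ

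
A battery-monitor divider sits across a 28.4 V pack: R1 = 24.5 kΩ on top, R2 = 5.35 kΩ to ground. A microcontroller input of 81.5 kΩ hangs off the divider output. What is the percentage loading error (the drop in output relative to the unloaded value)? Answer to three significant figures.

The divider's output (Thévenin) resistance is R1‖R2 = 4.391 kΩ.
Fractional drop under load = R_th/(R_th + R_L) = 4.391 / (4.391 + 81.5) = 0.05112.
So the output falls by 5.11 %.

5.11 %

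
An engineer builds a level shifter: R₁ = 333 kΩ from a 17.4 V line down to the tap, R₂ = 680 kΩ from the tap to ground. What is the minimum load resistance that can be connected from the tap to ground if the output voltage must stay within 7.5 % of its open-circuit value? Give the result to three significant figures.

R_L(min) ≈ 2.76 MΩ

Output resistance R_th = R₁‖R₂ = (333 × 680)/1013 = 223.5 kΩ.
The fractional drop is R_th/(R_th + R_L); requiring this ≤ 0.0750 gives R_L ≥ R_th(1/0.0750 − 1) = 223.5 × 12.33 = 2.76 MΩ.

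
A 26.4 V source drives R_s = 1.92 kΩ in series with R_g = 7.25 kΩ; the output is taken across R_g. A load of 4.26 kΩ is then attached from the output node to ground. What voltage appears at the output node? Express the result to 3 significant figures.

V_out ≈ 15.4 V

The load sits in parallel with R_g: R_g‖R_L = (7.25 × 4.26) / (7.25 + 4.26) = 2.683 kΩ.
V_out = 26.4 × 2.683 / (1.92 + 2.683) = 26.4 × 2.683/4.603 = 15.4 V.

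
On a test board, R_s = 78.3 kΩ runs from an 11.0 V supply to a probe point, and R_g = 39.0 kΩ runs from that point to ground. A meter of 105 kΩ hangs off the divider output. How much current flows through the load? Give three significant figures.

R_g‖R_L = 28.44 kΩ; V_out = 11.0 × 28.44/106.7 = 2.931 V.
I_L = V_out / R_L = 2.931 / 105 kΩ = 0.0279 mA.

I_L ≈ 0.0279 mA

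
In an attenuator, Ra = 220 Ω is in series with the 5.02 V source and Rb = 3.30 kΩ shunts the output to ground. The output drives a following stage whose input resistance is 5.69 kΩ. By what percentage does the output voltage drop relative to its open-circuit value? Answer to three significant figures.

3.50 %

The divider's output (Thévenin) resistance is Ra‖Rb = 206.2 Ω.
Fractional drop under load = R_th/(R_th + R_L) = 206.2 / (206.2 + 5690) = 0.03498.
So the output falls by 3.50 %.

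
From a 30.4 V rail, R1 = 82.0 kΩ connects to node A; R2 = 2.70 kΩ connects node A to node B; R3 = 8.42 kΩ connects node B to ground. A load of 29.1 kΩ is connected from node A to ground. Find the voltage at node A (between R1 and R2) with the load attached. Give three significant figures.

Below node A the series string R2+R3 = 11.12 kΩ sits in parallel with the 29.1 kΩ load: 8.046 kΩ.
V_A = 30.4 × 8.046/(82.0 + 8.046) = 2.72 V.

V ≈ 2.72 V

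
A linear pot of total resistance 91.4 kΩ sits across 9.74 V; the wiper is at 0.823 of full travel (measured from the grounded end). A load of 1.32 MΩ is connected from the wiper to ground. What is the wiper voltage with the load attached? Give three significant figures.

V ≈ 7.94 V

The wiper splits the pot into (1−α)R = 16.18 kΩ above and αR = 75.22 kΩ below.
Lower section ‖ load = 71.17 kΩ.
V_wiper = 9.74 × 71.17/(16.18 + 71.17) = 7.94 V.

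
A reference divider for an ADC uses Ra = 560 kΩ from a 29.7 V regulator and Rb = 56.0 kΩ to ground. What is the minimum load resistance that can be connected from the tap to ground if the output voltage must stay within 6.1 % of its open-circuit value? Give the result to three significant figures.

R_L(min) ≈ 784 kΩ

Output resistance R_th = Ra‖Rb = (560 × 56.0)/616.0 = 50.91 kΩ.
The fractional drop is R_th/(R_th + R_L); requiring this ≤ 0.0610 gives R_L ≥ R_th(1/0.0610 − 1) = 50.91 × 15.39 = 784 kΩ.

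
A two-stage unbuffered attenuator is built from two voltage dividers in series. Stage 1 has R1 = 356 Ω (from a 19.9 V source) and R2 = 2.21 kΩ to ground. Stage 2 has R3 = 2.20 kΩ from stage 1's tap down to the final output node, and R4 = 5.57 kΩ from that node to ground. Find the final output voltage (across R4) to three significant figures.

V_out ≈ 11.8 V

Stage 2 presents R3+R4 = 7770 Ω as a load on stage 1's tap.
Stage 1's lower leg becomes R2‖(R3+R4) = 1721 Ω, so V_mid = 19.9 × 1721/2077 = 16.49 V.
Stage 2 is itself unloaded: V_out = V_mid × R4/(R3+R4) = 16.49 × 5570/7770 = 11.8 V.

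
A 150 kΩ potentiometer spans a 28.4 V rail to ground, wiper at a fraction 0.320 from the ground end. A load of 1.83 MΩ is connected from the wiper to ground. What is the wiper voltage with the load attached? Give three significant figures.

V ≈ 8.93 V

The wiper splits the pot into (1−α)R = 102.0 kΩ above and αR = 48.00 kΩ below.
Lower section ‖ load = 46.77 kΩ.
V_wiper = 28.4 × 46.77/(102.0 + 46.77) = 8.93 V.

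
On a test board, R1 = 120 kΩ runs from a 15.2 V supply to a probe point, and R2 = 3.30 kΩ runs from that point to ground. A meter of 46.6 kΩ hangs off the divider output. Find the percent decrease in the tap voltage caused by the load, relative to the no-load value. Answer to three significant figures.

The divider's output (Thévenin) resistance is R1‖R2 = 3.212 kΩ.
Fractional drop under load = R_th/(R_th + R_L) = 3.212 / (3.212 + 46.6) = 0.06448.
So the output falls by 6.45 %.

6.45 %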